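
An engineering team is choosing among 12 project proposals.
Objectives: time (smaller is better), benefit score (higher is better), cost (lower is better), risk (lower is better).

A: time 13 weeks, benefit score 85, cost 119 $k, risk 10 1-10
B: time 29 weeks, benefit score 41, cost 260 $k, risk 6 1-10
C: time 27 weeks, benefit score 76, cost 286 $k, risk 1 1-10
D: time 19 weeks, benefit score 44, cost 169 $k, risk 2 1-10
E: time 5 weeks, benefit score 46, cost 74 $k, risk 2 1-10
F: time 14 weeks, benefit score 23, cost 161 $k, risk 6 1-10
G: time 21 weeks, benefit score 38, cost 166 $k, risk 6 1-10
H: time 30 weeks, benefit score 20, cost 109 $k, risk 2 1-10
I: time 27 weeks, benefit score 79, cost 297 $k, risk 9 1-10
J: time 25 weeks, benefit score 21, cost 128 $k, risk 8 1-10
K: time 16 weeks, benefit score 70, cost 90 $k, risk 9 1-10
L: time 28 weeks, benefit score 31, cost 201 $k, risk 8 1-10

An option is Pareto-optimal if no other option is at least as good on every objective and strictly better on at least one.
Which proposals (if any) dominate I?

none

A: worse on risk (10 vs 9).
B: worse on time (29 vs 27).
C: worse on benefit score (76 vs 79).
D: worse on benefit score (44 vs 79).
E: worse on benefit score (46 vs 79).
F: worse on benefit score (23 vs 79).
G: worse on benefit score (38 vs 79).
H: worse on time (30 vs 27).
J: worse on benefit score (21 vs 79).
K: worse on benefit score (70 vs 79).
L: worse on time (28 vs 27).
No option dominates I.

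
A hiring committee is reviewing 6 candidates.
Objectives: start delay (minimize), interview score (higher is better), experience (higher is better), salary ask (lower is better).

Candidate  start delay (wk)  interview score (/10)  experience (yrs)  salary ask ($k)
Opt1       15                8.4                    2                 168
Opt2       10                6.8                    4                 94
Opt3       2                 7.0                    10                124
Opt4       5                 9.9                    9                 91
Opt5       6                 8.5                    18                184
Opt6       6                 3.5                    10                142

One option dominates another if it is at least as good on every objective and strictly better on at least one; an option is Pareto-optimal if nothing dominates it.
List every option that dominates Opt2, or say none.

Opt4

Opt4: start delay 5≤10, interview score 9.9≥6.8, experience 9≥4, salary ask 91≤94 — dominates Opt2.
Others (Opt1, Opt3, Opt5, Opt6) are each worse than Opt2 on at least one objective.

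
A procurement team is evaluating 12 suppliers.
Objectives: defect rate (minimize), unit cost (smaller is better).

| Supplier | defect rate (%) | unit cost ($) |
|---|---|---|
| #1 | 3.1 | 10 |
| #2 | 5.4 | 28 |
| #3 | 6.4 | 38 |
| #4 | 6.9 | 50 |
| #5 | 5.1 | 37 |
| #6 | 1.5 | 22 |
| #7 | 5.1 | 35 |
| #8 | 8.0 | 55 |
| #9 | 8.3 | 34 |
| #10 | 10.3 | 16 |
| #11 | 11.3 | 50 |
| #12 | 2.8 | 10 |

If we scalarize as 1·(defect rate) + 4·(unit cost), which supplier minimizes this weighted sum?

#12

#1: 1·3.1 + 4·10 = 43.1
#2: 1·5.4 + 4·28 = 117.4
#3: 1·6.4 + 4·38 = 158.4
#4: 1·6.9 + 4·50 = 206.9
#5: 1·5.1 + 4·37 = 153.1
#6: 1·1.5 + 4·22 = 89.5
#7: 1·5.1 + 4·35 = 145.1
#8: 1·8.0 + 4·55 = 228.0
#9: 1·8.3 + 4·34 = 144.3
#10: 1·10.3 + 4·16 = 74.3
#11: 1·11.3 + 4·50 = 211.3
#12: 1·2.8 + 4·10 = 42.8
Lowest: #12 at 42.8.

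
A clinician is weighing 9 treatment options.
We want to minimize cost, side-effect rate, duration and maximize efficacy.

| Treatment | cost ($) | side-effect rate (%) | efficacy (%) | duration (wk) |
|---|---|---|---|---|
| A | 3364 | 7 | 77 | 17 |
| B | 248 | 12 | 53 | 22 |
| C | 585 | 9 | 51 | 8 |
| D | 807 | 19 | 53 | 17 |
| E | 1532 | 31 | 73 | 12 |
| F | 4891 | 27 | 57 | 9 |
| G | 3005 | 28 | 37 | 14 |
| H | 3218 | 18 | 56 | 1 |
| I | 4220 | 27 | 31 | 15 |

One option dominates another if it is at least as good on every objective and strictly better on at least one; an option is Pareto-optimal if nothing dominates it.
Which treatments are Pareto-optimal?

A: not dominated (best side-effect rate).
B: not dominated (best cost).
C: not dominated.
D: not dominated.
E: not dominated.
F: not dominated.
G: dominated by C (cost 585≤3005, side-effect rate 9≤28, efficacy 51≥37, duration 8≤14).
H: not dominated (best duration).
I: dominated by C (cost 585≤4220, side-effect rate 9≤27, efficacy 51≥31, duration 8≤15).

A, B, C, D, E, F, H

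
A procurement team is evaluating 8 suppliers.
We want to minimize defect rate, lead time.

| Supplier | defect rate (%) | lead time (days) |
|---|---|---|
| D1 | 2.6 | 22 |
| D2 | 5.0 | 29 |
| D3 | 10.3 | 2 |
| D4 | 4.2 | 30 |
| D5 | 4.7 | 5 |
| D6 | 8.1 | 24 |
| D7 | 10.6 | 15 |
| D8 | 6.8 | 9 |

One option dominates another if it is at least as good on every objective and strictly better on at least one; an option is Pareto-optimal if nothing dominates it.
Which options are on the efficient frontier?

D1: not dominated (best defect rate).
D2: dominated by D1 (defect rate 2.6≤5.0, lead time 22≤29).
D3: not dominated (best lead time).
D4: dominated by D1 (defect rate 2.6≤4.2, lead time 22≤30).
D5: not dominated.
D6: dominated by D1 (defect rate 2.6≤8.1, lead time 22≤24).
D7: dominated by D3 (defect rate 10.3≤10.6, lead time 2≤15).
D8: dominated by D5 (defect rate 4.7≤6.8, lead time 5≤9).

D1, D3, D5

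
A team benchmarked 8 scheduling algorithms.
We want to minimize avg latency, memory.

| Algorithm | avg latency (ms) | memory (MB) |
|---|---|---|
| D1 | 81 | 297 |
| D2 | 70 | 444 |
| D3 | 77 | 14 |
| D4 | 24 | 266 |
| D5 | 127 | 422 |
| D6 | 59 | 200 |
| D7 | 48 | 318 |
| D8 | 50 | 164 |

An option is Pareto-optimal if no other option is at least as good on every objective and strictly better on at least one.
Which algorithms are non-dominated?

D1: dominated by D3 (avg latency 77≤81, memory 14≤297).
D2: dominated by D4 (avg latency 24≤70, memory 266≤444).
D3: not dominated (best memory).
D4: not dominated (best avg latency).
D5: dominated by D1 (avg latency 81≤127, memory 297≤422).
D6: dominated by D8 (avg latency 50≤59, memory 164≤200).
D7: dominated by D4 (avg latency 24≤48, memory 266≤318).
D8: not dominated.

D3, D4, D8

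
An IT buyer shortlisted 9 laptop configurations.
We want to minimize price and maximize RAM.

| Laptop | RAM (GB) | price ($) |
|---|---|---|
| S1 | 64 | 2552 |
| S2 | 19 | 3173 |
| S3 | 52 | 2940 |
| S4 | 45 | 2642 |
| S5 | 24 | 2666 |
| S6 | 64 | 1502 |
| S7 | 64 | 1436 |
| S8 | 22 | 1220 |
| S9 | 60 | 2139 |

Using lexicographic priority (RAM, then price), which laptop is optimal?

S7

First maximize RAM: best is 64, kept {S1, S6, S7}.
Then minimize price: best is 1436, kept {S7}.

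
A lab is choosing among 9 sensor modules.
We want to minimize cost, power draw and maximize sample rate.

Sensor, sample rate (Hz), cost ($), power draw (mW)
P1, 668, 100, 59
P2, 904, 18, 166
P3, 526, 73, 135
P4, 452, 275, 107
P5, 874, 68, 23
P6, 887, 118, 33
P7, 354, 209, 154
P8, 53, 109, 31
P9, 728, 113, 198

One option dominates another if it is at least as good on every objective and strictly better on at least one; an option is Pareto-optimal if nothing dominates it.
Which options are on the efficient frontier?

P1: dominated by P5 (sample rate 874≥668, cost 68≤100, power draw 23≤59).
P2: not dominated (best sample rate).
P3: dominated by P5 (sample rate 874≥526, cost 68≤73, power draw 23≤135).
P4: dominated by P1 (sample rate 668≥452, cost 100≤275, power draw 59≤107).
P5: not dominated (best power draw).
P6: not dominated.
P7: dominated by P1 (sample rate 668≥354, cost 100≤209, power draw 59≤154).
P8: dominated by P5 (sample rate 874≥53, cost 68≤109, power draw 23≤31).
P9: dominated by P2 (sample rate 904≥728, cost 18≤113, power draw 166≤198).

P2, P5, P6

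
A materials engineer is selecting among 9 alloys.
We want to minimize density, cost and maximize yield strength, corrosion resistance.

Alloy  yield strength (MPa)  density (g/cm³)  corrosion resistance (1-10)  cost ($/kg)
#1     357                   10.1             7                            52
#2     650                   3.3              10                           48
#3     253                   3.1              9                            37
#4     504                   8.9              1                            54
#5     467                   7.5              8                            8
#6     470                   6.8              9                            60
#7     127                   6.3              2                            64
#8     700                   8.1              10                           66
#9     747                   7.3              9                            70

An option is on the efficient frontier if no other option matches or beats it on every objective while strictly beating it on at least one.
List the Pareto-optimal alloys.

#2, #3, #5, #8, #9

#1: dominated by #2 (yield strength 650≥357, density 3.3≤10.1, corrosion resistance 10≥7, cost 48≤52).
#2: not dominated.
#3: not dominated (best density).
#4: dominated by #2 (yield strength 650≥504, density 3.3≤8.9, corrosion resistance 10≥1, cost 48≤54).
#5: not dominated (best cost).
#6: dominated by #2 (yield strength 650≥470, density 3.3≤6.8, corrosion resistance 10≥9, cost 48≤60).
#7: dominated by #2 (yield strength 650≥127, density 3.3≤6.3, corrosion resistance 10≥2, cost 48≤64).
#8: not dominated.
#9: not dominated (best yield strength).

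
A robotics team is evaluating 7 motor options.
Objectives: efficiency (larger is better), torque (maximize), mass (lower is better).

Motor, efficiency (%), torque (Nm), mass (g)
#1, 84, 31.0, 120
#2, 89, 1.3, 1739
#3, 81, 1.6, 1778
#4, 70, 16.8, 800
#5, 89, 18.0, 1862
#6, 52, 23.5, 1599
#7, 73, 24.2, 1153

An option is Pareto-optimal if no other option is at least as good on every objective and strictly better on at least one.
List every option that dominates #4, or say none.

#1

#1: efficiency 84≥70, torque 31.0≥16.8, mass 120≤800 — dominates #4.
Others (#2, #3, #5, #6, #7) are each worse than #4 on at least one objective.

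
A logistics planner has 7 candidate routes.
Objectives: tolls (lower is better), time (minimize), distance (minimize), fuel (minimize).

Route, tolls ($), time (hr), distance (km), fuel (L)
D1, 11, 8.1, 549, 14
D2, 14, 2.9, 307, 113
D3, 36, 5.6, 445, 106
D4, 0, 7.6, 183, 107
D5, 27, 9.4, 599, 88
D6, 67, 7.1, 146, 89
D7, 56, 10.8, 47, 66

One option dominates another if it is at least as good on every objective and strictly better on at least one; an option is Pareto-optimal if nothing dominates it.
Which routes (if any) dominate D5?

D1

D1: tolls 11≤27, time 8.1≤9.4, distance 549≤599, fuel 14≤88 — dominates D5.
Others (D2, D3, D4, D6, D7) are each worse than D5 on at least one objective.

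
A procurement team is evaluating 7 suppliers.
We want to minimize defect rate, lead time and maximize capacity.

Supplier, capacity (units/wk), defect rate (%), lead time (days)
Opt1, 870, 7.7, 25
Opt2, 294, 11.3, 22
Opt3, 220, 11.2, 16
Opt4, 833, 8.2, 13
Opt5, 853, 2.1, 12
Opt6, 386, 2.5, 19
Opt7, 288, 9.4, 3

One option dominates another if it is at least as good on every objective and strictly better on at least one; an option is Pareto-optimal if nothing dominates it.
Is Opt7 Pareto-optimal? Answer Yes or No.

Opt1: worse on lead time (25 vs 3).
Opt2: worse on defect rate (11.3 vs 9.4).
Opt3: worse on capacity (220 vs 288).
Opt4: worse on lead time (13 vs 3).
Opt5: worse on lead time (12 vs 3).
Opt6: worse on lead time (19 vs 3).
No option is at least as good as Opt7 on every objective and strictly better on one.

Yes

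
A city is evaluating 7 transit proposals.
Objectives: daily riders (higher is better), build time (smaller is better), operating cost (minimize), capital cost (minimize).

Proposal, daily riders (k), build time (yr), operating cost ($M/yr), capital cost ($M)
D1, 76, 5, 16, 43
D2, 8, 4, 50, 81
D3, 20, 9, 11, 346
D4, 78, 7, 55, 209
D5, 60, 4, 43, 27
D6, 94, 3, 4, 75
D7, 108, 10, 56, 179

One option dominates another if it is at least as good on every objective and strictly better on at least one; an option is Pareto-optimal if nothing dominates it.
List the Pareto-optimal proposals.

D1, D5, D6, D7

D1: not dominated.
D2: dominated by D5 (daily riders 60≥8, build time 4≤4, operating cost 43≤50, capital cost 27≤81).
D3: dominated by D6 (daily riders 94≥20, build time 3≤9, operating cost 4≤11, capital cost 75≤346).
D4: dominated by D6 (daily riders 94≥78, build time 3≤7, operating cost 4≤55, capital cost 75≤209).
D5: not dominated (best capital cost).
D6: not dominated (best build time).
D7: not dominated (best daily riders).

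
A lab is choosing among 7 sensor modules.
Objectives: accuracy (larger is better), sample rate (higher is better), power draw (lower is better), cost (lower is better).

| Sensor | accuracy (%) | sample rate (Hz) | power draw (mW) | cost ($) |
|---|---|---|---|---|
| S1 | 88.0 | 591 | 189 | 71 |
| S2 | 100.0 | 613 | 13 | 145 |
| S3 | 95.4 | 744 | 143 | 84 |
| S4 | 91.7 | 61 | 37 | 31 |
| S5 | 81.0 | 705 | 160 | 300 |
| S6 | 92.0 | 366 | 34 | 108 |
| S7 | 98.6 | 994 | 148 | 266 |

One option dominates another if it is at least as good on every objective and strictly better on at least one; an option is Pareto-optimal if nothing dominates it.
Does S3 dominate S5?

Yes

S3 vs S5: accuracy 95.4≥81.0, sample rate 744≥705, power draw 143≤160, cost 84≤300 — S3 is at least as good on every objective with at least one strict improvement.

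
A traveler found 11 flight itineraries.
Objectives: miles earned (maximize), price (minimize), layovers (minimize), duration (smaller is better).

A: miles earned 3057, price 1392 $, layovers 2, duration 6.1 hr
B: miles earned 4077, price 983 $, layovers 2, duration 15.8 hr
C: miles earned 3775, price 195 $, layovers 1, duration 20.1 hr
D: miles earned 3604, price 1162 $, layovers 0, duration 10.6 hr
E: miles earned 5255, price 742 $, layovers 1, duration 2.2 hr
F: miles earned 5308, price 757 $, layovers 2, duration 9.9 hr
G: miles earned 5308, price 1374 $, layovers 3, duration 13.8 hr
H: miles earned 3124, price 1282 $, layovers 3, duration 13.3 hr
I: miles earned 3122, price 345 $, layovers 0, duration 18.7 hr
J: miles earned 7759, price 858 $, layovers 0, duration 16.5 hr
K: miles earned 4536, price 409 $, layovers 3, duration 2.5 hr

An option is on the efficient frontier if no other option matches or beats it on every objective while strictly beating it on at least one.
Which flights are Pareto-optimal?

A: dominated by E (miles earned 5255≥3057, price 742≤1392, layovers 1≤2, duration 2.2≤6.1).
B: dominated by E (miles earned 5255≥4077, price 742≤983, layovers 1≤2, duration 2.2≤15.8).
C: not dominated (best price).
D: not dominated.
E: not dominated (best duration).
F: not dominated.
G: dominated by F (miles earned 5308≥5308, price 757≤1374, layovers 2≤3, duration 9.9≤13.8).
H: dominated by D (miles earned 3604≥3124, price 1162≤1282, layovers 0≤3, duration 10.6≤13.3).
I: not dominated.
J: not dominated (best miles earned).
K: not dominated.

C, D, E, F, I, J, K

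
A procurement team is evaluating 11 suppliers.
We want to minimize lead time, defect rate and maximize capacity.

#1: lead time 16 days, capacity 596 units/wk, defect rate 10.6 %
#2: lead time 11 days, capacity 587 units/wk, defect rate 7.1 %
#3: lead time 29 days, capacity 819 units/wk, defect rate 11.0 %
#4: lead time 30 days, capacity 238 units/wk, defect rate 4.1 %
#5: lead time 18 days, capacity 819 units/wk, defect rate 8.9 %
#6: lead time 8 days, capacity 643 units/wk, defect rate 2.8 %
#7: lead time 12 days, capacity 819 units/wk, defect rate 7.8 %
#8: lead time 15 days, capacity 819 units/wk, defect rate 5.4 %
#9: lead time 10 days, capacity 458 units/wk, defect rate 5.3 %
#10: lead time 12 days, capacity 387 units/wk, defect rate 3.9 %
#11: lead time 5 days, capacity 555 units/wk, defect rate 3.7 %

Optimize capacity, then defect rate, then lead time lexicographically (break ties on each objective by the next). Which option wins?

#8

First maximize capacity: best is 819, kept {#3, #5, #7, #8}.
Then minimize defect rate: best is 5.4, kept {#8}.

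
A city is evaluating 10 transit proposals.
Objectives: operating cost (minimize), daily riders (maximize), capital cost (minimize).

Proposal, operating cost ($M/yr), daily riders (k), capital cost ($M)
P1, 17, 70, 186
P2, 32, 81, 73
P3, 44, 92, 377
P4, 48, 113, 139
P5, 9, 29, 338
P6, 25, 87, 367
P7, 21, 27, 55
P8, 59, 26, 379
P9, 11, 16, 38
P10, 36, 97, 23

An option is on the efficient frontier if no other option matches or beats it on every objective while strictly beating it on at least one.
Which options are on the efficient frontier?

P1: not dominated.
P2: not dominated.
P3: dominated by P10 (operating cost 36≤44, daily riders 97≥92, capital cost 23≤377).
P4: not dominated (best daily riders).
P5: not dominated (best operating cost).
P6: not dominated.
P7: not dominated.
P8: dominated by P1 (operating cost 17≤59, daily riders 70≥26, capital cost 186≤379).
P9: not dominated.
P10: not dominated (best capital cost).

P1, P2, P4, P5, P6, P7, P9, P10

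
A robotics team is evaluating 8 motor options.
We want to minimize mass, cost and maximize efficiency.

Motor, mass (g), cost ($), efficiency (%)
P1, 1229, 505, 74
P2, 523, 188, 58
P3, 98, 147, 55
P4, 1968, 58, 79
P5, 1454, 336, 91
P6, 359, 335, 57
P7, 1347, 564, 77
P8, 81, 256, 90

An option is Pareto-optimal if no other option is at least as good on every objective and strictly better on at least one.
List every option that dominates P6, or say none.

P8

P8: mass 81≤359, cost 256≤335, efficiency 90≥57 — dominates P6.
Others (P1, P2, P3, P4, P5, P7) are each worse than P6 on at least one objective.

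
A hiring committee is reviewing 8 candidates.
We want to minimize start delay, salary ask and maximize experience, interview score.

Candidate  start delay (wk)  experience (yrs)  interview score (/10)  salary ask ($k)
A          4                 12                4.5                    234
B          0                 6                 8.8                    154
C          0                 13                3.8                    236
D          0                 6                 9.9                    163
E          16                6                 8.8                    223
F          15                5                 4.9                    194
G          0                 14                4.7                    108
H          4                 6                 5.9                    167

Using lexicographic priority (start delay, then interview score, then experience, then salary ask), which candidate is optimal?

First minimize start delay: best is 0, kept {B, C, D, G}.
Then maximize interview score: best is 9.9, kept {D}.

D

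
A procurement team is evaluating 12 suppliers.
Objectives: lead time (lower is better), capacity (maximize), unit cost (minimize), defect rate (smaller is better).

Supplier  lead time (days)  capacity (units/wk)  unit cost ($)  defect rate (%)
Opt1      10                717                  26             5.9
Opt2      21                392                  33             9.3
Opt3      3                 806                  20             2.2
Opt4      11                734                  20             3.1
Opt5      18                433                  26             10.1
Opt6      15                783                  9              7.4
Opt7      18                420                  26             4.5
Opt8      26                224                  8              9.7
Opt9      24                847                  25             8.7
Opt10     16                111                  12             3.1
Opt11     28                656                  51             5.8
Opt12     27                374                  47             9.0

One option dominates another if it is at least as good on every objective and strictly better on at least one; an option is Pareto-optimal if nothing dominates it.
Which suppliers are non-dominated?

Opt3, Opt6, Opt8, Opt9, Opt10

Opt1: dominated by Opt3 (lead time 3≤10, capacity 806≥717, unit cost 20≤26, defect rate 2.2≤5.9).
Opt2: dominated by Opt1 (lead time 10≤21, capacity 717≥392, unit cost 26≤33, defect rate 5.9≤9.3).
Opt3: not dominated (best lead time).
Opt4: dominated by Opt3 (lead time 3≤11, capacity 806≥734, unit cost 20≤20, defect rate 2.2≤3.1).
Opt5: dominated by Opt1 (lead time 10≤18, capacity 717≥433, unit cost 26≤26, defect rate 5.9≤10.1).
Opt6: not dominated.
Opt7: dominated by Opt3 (lead time 3≤18, capacity 806≥420, unit cost 20≤26, defect rate 2.2≤4.5).
Opt8: not dominated (best unit cost).
Opt9: not dominated (best capacity).
Opt10: not dominated.
Opt11: dominated by Opt3 (lead time 3≤28, capacity 806≥656, unit cost 20≤51, defect rate 2.2≤5.8).
Opt12: dominated by Opt1 (lead time 10≤27, capacity 717≥374, unit cost 26≤47, defect rate 5.9≤9.0).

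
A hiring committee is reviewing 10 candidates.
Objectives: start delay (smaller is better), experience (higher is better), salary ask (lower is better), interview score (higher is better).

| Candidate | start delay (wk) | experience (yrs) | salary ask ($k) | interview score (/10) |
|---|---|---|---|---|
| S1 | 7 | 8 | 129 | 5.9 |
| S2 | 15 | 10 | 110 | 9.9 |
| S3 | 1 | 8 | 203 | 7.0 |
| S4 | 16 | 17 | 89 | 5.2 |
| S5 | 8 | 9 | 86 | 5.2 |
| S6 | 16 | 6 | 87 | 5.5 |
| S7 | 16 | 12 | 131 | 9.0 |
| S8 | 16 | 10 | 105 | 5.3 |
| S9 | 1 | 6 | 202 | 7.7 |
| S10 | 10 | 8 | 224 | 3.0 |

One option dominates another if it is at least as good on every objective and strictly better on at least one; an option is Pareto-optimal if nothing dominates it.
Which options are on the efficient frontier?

S1, S2, S3, S4, S5, S6, S7, S8, S9

S1: not dominated.
S2: not dominated (best interview score).
S3: not dominated.
S4: not dominated (best experience).
S5: not dominated (best salary ask).
S6: not dominated.
S7: not dominated.
S8: not dominated.
S9: not dominated.
S10: dominated by S1 (start delay 7≤10, experience 8≥8, salary ask 129≤224, interview score 5.9≥3.0).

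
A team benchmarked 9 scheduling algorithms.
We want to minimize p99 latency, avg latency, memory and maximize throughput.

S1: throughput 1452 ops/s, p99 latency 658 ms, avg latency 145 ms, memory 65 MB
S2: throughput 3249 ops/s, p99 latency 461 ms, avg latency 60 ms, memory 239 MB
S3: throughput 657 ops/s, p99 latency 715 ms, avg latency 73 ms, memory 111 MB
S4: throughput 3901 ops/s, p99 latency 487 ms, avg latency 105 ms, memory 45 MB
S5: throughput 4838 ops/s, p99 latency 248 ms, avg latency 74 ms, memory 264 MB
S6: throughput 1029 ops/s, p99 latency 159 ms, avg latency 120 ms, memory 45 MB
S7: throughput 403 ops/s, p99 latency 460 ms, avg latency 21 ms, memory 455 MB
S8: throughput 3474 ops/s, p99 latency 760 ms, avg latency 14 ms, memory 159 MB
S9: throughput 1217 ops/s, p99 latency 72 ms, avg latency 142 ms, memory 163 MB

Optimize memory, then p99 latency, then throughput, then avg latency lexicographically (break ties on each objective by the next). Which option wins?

First minimize memory: best is 45, kept {S4, S6}.
Then minimize p99 latency: best is 159, kept {S6}.

S6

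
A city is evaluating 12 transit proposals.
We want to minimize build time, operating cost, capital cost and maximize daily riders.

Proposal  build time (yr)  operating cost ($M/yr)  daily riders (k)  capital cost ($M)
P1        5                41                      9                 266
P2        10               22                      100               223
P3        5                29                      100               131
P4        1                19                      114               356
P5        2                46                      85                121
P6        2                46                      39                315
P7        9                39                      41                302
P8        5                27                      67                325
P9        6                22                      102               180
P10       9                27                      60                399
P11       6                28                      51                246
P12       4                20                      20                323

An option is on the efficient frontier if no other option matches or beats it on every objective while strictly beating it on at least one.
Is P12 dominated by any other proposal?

P1: worse on build time (5 vs 4).
P2: worse on build time (10 vs 4).
P3: worse on build time (5 vs 4).
P4: worse on capital cost (356 vs 323).
P5: worse on operating cost (46 vs 20).
P6: worse on operating cost (46 vs 20).
P7: worse on build time (9 vs 4).
P8: worse on build time (5 vs 4).
P9: worse on build time (6 vs 4).
P10: worse on build time (9 vs 4).
P11: worse on build time (6 vs 4).
No option is at least as good as P12 on every objective and strictly better on one.

No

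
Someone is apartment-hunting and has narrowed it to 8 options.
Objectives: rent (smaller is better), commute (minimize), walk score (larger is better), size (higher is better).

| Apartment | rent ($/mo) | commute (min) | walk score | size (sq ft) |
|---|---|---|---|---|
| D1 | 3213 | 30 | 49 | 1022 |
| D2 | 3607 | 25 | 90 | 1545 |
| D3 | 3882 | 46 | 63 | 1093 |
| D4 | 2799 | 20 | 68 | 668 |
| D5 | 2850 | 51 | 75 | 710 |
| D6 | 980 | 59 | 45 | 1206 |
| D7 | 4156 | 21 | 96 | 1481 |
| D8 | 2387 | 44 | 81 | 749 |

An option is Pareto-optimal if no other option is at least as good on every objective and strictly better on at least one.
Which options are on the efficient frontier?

D1: not dominated.
D2: not dominated (best size).
D3: dominated by D2 (rent 3607≤3882, commute 25≤46, walk score 90≥63, size 1545≥1093).
D4: not dominated (best commute).
D5: dominated by D8 (rent 2387≤2850, commute 44≤51, walk score 81≥75, size 749≥710).
D6: not dominated (best rent).
D7: not dominated (best walk score).
D8: not dominated.

D1, D2, D4, D6, D7, D8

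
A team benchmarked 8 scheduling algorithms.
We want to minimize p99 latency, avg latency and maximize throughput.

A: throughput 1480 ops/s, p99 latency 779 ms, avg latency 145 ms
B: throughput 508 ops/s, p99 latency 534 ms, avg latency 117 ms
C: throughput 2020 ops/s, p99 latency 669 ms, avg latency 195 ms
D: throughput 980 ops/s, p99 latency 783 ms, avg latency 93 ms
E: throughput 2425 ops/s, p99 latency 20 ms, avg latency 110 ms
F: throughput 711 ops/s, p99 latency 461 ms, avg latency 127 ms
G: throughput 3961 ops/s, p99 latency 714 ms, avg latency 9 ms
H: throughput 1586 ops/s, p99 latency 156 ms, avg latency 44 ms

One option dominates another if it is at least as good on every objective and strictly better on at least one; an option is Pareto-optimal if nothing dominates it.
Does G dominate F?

No

G vs F: G is worse on p99 latency (714 vs 461), so it does not dominate F.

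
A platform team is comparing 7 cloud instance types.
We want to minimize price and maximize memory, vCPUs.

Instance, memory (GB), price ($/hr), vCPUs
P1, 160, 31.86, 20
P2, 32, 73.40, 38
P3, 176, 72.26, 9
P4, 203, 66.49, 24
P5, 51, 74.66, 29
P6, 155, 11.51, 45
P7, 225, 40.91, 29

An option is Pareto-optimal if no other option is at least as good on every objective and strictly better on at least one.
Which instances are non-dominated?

P1, P6, P7

P1: not dominated.
P2: dominated by P6 (memory 155≥32, price 11.51≤73.40, vCPUs 45≥38).
P3: dominated by P4 (memory 203≥176, price 66.49≤72.26, vCPUs 24≥9).
P4: dominated by P7 (memory 225≥203, price 40.91≤66.49, vCPUs 29≥24).
P5: dominated by P6 (memory 155≥51, price 11.51≤74.66, vCPUs 45≥29).
P6: not dominated (best price).
P7: not dominated (best memory).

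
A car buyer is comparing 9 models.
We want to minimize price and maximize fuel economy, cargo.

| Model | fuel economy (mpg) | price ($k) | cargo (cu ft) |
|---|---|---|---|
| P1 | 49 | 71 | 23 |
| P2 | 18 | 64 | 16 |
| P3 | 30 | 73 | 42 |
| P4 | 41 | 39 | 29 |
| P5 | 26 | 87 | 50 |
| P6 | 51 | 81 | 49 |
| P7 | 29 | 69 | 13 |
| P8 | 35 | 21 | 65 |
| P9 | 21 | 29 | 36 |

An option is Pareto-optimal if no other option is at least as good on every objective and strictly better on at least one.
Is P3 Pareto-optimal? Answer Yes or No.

No

P8 vs P3: fuel economy 35≥30, price 21≤73, cargo 65≥42 — P8 is at least as good on every objective and strictly better on at least one, so P8 dominates P3.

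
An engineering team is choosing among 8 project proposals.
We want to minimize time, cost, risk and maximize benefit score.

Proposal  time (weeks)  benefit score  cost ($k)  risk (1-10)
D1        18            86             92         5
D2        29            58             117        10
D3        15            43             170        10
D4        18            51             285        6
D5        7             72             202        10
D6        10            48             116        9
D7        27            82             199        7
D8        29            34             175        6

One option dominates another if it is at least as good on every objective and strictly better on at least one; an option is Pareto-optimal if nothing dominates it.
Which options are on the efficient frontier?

D1, D5, D6

D1: not dominated (best benefit score).
D2: dominated by D1 (time 18≤29, benefit score 86≥58, cost 92≤117, risk 5≤10).
D3: dominated by D6 (time 10≤15, benefit score 48≥43, cost 116≤170, risk 9≤10).
D4: dominated by D1 (time 18≤18, benefit score 86≥51, cost 92≤285, risk 5≤6).
D5: not dominated (best time).
D6: not dominated.
D7: dominated by D1 (time 18≤27, benefit score 86≥82, cost 92≤199, risk 5≤7).
D8: dominated by D1 (time 18≤29, benefit score 86≥34, cost 92≤175, risk 5≤6).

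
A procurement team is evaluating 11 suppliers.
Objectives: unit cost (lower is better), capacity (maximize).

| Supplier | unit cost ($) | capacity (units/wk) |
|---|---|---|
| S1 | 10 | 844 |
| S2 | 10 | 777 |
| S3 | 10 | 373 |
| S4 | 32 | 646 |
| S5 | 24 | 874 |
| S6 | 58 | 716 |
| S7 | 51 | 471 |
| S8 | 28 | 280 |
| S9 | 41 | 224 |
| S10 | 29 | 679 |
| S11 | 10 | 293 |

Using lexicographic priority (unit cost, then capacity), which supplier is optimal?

First minimize unit cost: best is 10, kept {S1, S2, S3, S11}.
Then maximize capacity: best is 844, kept {S1}.

S1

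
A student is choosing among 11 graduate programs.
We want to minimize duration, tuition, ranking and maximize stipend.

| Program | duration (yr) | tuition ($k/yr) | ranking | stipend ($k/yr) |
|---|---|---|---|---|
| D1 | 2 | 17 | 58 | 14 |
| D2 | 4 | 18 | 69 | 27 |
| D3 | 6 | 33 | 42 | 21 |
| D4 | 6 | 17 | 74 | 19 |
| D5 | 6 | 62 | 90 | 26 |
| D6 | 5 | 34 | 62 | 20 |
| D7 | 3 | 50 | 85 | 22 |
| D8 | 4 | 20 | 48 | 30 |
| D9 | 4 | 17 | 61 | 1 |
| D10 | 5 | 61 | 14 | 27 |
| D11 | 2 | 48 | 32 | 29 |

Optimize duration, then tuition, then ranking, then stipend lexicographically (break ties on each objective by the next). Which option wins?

First minimize duration: best is 2, kept {D1, D11}.
Then minimize tuition: best is 17, kept {D1}.

D1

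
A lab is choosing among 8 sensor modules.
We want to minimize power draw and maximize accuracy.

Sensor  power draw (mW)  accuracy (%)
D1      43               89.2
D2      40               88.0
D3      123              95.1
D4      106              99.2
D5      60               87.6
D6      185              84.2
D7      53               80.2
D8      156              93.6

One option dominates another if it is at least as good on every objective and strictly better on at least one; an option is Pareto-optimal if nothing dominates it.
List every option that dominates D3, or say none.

D4

D4: power draw 106≤123, accuracy 99.2≥95.1 — dominates D3.
Others (D1, D2, D5, D6, D7, D8) are each worse than D3 on at least one objective.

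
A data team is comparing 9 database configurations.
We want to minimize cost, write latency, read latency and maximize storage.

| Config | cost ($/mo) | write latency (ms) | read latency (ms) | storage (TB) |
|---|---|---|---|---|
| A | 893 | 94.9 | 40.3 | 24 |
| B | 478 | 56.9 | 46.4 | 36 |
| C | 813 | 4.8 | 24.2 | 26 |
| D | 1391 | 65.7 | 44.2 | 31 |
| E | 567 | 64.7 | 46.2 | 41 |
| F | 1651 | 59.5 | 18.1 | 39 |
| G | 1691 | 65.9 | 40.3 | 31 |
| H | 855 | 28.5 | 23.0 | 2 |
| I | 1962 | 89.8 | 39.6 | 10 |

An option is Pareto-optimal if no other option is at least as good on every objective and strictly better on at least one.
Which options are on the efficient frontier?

B, C, D, E, F, H

A: dominated by C (cost 813≤893, write latency 4.8≤94.9, read latency 24.2≤40.3, storage 26≥24).
B: not dominated (best cost).
C: not dominated (best write latency).
D: not dominated.
E: not dominated (best storage).
F: not dominated (best read latency).
G: dominated by F (cost 1651≤1691, write latency 59.5≤65.9, read latency 18.1≤40.3, storage 39≥31).
H: not dominated.
I: dominated by C (cost 813≤1962, write latency 4.8≤89.8, read latency 24.2≤39.6, storage 26≥10).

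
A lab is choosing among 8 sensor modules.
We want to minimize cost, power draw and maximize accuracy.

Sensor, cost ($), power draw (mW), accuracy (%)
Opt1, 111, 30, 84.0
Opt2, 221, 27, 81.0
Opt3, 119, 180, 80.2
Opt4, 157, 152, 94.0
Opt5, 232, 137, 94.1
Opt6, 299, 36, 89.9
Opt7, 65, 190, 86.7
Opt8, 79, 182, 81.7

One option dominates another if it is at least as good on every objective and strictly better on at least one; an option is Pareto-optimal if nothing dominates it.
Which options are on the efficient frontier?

Opt1, Opt2, Opt4, Opt5, Opt6, Opt7, Opt8

Opt1: not dominated.
Opt2: not dominated (best power draw).
Opt3: dominated by Opt1 (cost 111≤119, power draw 30≤180, accuracy 84.0≥80.2).
Opt4: not dominated.
Opt5: not dominated (best accuracy).
Opt6: not dominated.
Opt7: not dominated (best cost).
Opt8: not dominated.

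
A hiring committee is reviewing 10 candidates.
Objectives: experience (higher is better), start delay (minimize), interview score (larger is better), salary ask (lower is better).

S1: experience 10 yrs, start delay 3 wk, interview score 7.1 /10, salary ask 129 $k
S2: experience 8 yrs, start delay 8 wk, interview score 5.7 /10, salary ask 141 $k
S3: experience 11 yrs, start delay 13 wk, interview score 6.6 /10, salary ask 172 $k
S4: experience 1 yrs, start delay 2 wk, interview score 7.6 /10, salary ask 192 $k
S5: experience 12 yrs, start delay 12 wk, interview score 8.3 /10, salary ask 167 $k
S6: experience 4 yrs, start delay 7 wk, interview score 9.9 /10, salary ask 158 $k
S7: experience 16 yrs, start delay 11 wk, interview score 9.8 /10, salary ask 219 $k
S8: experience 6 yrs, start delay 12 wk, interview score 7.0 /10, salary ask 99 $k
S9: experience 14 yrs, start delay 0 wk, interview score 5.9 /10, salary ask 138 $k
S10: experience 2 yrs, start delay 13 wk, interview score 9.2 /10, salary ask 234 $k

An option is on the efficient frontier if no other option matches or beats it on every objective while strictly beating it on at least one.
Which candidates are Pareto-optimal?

S1: not dominated.
S2: dominated by S1 (experience 10≥8, start delay 3≤8, interview score 7.1≥5.7, salary ask 129≤141).
S3: dominated by S5 (experience 12≥11, start delay 12≤13, interview score 8.3≥6.6, salary ask 167≤172).
S4: not dominated.
S5: not dominated.
S6: not dominated (best interview score).
S7: not dominated (best experience).
S8: not dominated (best salary ask).
S9: not dominated (best start delay).
S10: dominated by S6 (experience 4≥2, start delay 7≤13, interview score 9.9≥9.2, salary ask 158≤234).

S1, S4, S5, S6, S7, S8, S9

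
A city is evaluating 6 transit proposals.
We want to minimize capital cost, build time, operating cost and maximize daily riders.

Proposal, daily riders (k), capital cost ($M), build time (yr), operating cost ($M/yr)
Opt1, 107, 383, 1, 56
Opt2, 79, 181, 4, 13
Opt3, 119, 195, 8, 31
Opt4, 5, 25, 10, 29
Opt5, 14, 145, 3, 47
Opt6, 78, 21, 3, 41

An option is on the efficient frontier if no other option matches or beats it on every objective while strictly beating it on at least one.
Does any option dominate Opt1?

No

Opt2: worse on daily riders (79 vs 107).
Opt3: worse on build time (8 vs 1).
Opt4: worse on daily riders (5 vs 107).
Opt5: worse on daily riders (14 vs 107).
Opt6: worse on daily riders (78 vs 107).
No option is at least as good as Opt1 on every objective and strictly better on one.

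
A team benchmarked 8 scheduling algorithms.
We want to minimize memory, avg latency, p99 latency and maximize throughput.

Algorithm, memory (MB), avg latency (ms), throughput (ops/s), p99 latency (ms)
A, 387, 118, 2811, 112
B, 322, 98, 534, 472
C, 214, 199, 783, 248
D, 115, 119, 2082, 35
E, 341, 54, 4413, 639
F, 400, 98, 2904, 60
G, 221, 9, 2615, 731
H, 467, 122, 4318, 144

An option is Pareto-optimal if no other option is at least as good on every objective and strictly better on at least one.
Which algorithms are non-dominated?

A: not dominated.
B: not dominated.
C: dominated by D (memory 115≤214, avg latency 119≤199, throughput 2082≥783, p99 latency 35≤248).
D: not dominated (best memory).
E: not dominated (best throughput).
F: not dominated.
G: not dominated (best avg latency).
H: not dominated.

A, B, D, E, F, G, H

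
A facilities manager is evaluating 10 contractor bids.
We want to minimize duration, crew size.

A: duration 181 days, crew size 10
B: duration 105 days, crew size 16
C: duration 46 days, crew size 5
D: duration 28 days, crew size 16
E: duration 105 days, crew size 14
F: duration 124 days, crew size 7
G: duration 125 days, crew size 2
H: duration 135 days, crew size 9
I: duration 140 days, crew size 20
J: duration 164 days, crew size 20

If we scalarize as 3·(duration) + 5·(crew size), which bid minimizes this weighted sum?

A: 3·181 + 5·10 = 593
B: 3·105 + 5·16 = 395
C: 3·46 + 5·5 = 163
D: 3·28 + 5·16 = 164
E: 3·105 + 5·14 = 385
F: 3·124 + 5·7 = 407
G: 3·125 + 5·2 = 385
H: 3·135 + 5·9 = 450
I: 3·140 + 5·20 = 520
J: 3·164 + 5·20 = 592
Lowest: C at 163.

C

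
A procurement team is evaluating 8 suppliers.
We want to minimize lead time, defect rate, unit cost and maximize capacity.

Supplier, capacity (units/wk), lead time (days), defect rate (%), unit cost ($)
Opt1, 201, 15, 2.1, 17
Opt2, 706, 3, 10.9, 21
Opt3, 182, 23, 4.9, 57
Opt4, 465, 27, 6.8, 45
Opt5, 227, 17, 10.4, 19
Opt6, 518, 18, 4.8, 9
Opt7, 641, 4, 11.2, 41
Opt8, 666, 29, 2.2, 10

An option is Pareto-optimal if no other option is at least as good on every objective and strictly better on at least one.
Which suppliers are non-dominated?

Opt1, Opt2, Opt5, Opt6, Opt8

Opt1: not dominated (best defect rate).
Opt2: not dominated (best capacity).
Opt3: dominated by Opt1 (capacity 201≥182, lead time 15≤23, defect rate 2.1≤4.9, unit cost 17≤57).
Opt4: dominated by Opt6 (capacity 518≥465, lead time 18≤27, defect rate 4.8≤6.8, unit cost 9≤45).
Opt5: not dominated.
Opt6: not dominated (best unit cost).
Opt7: dominated by Opt2 (capacity 706≥641, lead time 3≤4, defect rate 10.9≤11.2, unit cost 21≤41).
Opt8: not dominated.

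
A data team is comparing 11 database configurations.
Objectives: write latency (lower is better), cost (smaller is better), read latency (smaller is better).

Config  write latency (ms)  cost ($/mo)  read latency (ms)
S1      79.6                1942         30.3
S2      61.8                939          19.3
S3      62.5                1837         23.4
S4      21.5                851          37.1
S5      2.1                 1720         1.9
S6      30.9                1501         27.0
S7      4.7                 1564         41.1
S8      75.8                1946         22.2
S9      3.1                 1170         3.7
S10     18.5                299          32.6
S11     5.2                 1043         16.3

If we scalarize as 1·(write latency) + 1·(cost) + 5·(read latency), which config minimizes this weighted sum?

S10

S1: 1·79.6 + 1·1942 + 5·30.3 = 2173.1
S2: 1·61.8 + 1·939 + 5·19.3 = 1097.3
S3: 1·62.5 + 1·1837 + 5·23.4 = 2016.5
S4: 1·21.5 + 1·851 + 5·37.1 = 1058.0
S5: 1·2.1 + 1·1720 + 5·1.9 = 1731.6
S6: 1·30.9 + 1·1501 + 5·27.0 = 1666.9
S7: 1·4.7 + 1·1564 + 5·41.1 = 1774.2
S8: 1·75.8 + 1·1946 + 5·22.2 = 2132.8
S9: 1·3.1 + 1·1170 + 5·3.7 = 1191.6
S10: 1·18.5 + 1·299 + 5·32.6 = 480.5
S11: 1·5.2 + 1·1043 + 5·16.3 = 1129.7
Lowest: S10 at 480.5.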